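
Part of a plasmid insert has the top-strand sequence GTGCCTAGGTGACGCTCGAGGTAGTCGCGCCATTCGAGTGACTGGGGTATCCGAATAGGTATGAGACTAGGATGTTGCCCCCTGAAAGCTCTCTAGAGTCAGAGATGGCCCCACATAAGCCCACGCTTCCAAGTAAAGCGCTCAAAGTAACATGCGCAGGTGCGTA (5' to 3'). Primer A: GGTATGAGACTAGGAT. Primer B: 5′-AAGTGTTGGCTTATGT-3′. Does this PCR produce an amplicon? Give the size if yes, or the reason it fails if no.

No product — primer B has no binding site in the template.

Primer B (AAGTGTTGGCTTATGT) does not match the top strand, and its reverse complement ACATAAGCCAACACTT does not match either.
With no annealing site for primer B, no amplification occurs.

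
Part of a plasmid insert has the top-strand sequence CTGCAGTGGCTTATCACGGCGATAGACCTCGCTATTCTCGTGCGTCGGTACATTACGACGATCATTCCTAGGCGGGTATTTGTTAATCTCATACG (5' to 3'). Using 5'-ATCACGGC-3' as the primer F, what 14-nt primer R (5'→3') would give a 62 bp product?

5'-CGCCTAGGAATGAT-3'

The forward primer binds at positions 13–20, so a 62 bp product ends at position 13 + 62 − 1 = 74.
The reverse primer anneals to the top strand over positions 61–74, i.e. to ATCATTCCTAGGCG.
Its sequence written 5'→3' is the reverse complement: CGCCTAGGAATGAT.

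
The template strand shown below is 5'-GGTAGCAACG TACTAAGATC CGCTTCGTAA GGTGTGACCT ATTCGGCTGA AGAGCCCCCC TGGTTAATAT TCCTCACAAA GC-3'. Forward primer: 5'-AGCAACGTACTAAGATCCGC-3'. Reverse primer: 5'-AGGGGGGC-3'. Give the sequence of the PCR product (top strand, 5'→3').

5'-AGCAACGTACTAAGATCCGCTTCGTAAGGTGTGACCTATTCGGCTGAAGAGCCCCCCT-3'

Forward primer AGCAACGTACTAAGATCCGC is found on the top strand at positions 4–23.
The reverse primer's reverse complement is GCCCCCCT, which matches the template at positions 54–61.
The product is the template from position 4 through 61 (58 bp).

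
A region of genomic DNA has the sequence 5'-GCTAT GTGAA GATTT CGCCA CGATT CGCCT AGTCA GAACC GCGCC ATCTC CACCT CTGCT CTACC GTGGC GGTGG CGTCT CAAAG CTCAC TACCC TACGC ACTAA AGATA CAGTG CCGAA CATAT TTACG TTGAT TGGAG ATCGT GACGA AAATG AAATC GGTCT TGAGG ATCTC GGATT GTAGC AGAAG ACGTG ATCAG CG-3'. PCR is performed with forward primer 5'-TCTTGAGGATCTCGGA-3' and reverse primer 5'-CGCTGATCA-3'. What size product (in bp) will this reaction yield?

The forward primer matches the template at positions 163–178.
Taking the reverse complement of CGCTGATCA gives TGATCAGCG, found at positions 194–202 on the template; the primer anneals here to the top strand with its 3' end pointing upstream.
The product runs from position 163 to position 202, so its length is 202 − 163 + 1 = 40 bp.

40 bp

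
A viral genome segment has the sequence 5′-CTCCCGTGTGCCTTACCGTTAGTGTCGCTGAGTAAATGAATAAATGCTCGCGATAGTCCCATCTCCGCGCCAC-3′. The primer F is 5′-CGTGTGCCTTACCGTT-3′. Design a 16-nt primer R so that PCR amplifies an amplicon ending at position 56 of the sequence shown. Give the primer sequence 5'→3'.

5'-CTATCGCGAGCATTTA-3'

The forward primer binds at positions 5–20; the product's 3' end on the top strand is position 56.
The reverse primer anneals to the top strand over positions 41–56, i.e. to TAAATGCTCGCGATAG.
Its sequence written 5'→3' is the reverse complement: CTATCGCGAGCATTTA.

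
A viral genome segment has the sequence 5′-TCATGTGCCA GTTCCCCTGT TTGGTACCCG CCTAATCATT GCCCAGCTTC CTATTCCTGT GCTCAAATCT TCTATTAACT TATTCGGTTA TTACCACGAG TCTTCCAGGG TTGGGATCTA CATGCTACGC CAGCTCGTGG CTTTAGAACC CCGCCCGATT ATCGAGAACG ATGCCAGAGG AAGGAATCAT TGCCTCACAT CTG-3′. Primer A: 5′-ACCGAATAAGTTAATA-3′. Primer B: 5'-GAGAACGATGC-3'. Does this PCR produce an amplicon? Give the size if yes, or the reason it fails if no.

Primer A (ACCGAATAAGTTAATA) has reverse complement TATTAACTTATTCGGT, which matches the top strand at positions 73–88; primer A anneals to the top strand there with its 3' end pointing upstream toward position 73.
Primer B (GAGAACGATGC) matches the top strand directly at positions 164–174; it anneals to the bottom strand with its 3' end pointing downstream toward position 174.
The 3' ends diverge (primer A extends toward position 1, primer B toward position 203), so the primers never converge on a shared product.

No product — the primers' 3' ends point away from each other.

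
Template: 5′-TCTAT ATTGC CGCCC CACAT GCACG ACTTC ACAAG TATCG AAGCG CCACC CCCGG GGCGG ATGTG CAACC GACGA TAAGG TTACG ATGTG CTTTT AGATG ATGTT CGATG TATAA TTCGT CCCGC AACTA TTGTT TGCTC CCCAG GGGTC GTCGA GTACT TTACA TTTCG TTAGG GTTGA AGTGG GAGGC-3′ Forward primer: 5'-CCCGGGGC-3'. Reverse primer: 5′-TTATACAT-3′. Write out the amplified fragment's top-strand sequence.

5'-CCCGGGGCGGATGTGCAACCGACGATAAGGTTACGATGTGCTTTTAGATGATGTTCGATGTATAA-3'

The forward primer matches the template at positions 51–58.
The reverse primer's reverse complement is ATGTATAA, which matches the template at positions 108–115.
The product is the template from position 51 through 115 (65 bp).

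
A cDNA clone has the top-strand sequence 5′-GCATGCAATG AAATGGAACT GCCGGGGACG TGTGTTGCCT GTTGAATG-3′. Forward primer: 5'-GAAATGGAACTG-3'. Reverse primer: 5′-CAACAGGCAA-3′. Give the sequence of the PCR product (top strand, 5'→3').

Scanning the template, GAAATGGAACTG occurs at positions 10–21; this primer anneals to the bottom strand there with its 3' end pointing downstream.
The reverse primer's reverse complement is TTGCCTGTTG, which matches the template at positions 35–44.
The product is the template from position 10 through 44 (35 bp).

5'-GAAATGGAACTGCCGGGGACGTGTGTTGCCTGTTG-3'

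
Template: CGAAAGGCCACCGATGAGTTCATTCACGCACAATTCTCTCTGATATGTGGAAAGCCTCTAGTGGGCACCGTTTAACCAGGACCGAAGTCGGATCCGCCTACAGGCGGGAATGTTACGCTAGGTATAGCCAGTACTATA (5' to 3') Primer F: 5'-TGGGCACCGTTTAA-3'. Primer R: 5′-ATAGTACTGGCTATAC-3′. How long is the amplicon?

Forward primer TGGGCACCGTTTAA is found on the top strand at positions 62–75.
Taking the reverse complement of ATAGTACTGGCTATAC gives GTATAGCCAGTACTAT, found at positions 122–137 on the template; the primer anneals here to the top strand with its 3' end pointing upstream.
Product length = (reverse-primer end) − (forward-primer start) + 1 = 137 − 62 + 1 = 76 bp.

76 bp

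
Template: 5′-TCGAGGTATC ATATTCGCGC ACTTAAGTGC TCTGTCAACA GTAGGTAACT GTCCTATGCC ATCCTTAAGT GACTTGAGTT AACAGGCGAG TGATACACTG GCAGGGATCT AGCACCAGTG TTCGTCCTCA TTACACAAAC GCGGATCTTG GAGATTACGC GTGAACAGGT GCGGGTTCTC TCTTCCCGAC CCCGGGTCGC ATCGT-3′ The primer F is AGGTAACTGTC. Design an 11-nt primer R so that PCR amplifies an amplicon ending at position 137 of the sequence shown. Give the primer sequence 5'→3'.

The forward primer binds at positions 43–53; the product's 3' end on the top strand is position 137.
The reverse primer anneals to the top strand over positions 127–137, i.e. to CTCATTACACA.
Its sequence written 5'→3' is the reverse complement: TGTGTAATGAG.

5'-TGTGTAATGAG-3'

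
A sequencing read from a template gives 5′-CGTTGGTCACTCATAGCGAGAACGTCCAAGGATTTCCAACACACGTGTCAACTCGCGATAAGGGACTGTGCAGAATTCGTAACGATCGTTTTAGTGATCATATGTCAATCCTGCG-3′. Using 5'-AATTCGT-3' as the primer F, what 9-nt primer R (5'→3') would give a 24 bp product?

The forward primer binds at positions 74–80, so a 24 bp product ends at position 74 + 24 − 1 = 97.
The reverse primer anneals to the top strand over positions 89–97, i.e. to TTTTAGTGA.
Its sequence written 5'→3' is the reverse complement: TCACTAAAA.

5'-TCACTAAAA-3'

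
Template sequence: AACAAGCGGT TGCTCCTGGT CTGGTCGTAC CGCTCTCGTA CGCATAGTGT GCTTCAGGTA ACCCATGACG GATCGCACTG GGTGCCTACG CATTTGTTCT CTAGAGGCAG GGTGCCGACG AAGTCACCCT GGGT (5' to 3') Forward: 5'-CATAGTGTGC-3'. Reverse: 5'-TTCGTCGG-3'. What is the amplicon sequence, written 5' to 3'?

Scanning the template, CATAGTGTGC occurs at positions 43–52; this primer anneals to the bottom strand there with its 3' end pointing downstream.
Reverse complement of the reverse primer: CCGACGAA. This occurs on the top strand at positions 115–122.
The product is the template from position 43 through 122 (80 bp).

5'-CATAGTGTGCTTCAGGTAACCCATGACGGATCGCACTGGGTGCCTACGCATTTGTTCTCTAGAGGCAGGGTGCCGACGAA-3'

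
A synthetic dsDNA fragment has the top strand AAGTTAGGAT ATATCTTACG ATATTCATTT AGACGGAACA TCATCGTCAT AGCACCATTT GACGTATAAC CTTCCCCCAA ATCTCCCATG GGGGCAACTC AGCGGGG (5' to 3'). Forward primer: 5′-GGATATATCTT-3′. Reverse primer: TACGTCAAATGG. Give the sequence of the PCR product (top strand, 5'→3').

5'-GGATATATCTTACGATATTCATTTAGACGGAACATCATCGTCATAGCACCATTTGACGTA-3'

Scanning the template, GGATATATCTT occurs at positions 7–17; this primer anneals to the bottom strand there with its 3' end pointing downstream.
Taking the reverse complement of TACGTCAAATGG gives CCATTTGACGTA, found at positions 55–66 on the template; the primer anneals here to the top strand with its 3' end pointing upstream.
The product is the template from position 7 through 66 (60 bp).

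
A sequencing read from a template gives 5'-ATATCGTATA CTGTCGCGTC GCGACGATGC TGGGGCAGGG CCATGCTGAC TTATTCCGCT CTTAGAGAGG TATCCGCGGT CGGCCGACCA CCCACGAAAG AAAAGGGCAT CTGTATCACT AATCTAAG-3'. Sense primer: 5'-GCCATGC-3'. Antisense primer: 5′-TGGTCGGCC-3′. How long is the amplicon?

Scanning the template, GCCATGC occurs at positions 40–46; this primer anneals to the bottom strand there with its 3' end pointing downstream.
Reverse complement of the reverse primer: GGCCGACCA. This occurs on the top strand at positions 82–90.
Amplicon spans positions 40–90: 51 bp.

51 bp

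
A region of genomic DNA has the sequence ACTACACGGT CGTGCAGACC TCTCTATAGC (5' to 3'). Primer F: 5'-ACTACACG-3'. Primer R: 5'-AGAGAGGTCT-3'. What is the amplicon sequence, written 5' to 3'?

Scanning the template, ACTACACG occurs at positions 1–8; this primer anneals to the bottom strand there with its 3' end pointing downstream.
Taking the reverse complement of AGAGAGGTCT gives AGACCTCTCT, found at positions 16–25 on the template; the primer anneals here to the top strand with its 3' end pointing upstream.
The product is the template from position 1 through 25 (25 bp).

5'-ACTACACGGTCGTGCAGACCTCTCT-3'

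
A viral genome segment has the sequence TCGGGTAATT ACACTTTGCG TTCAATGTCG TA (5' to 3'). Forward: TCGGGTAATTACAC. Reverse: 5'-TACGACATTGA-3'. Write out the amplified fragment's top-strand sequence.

5'-TCGGGTAATTACACTTTGCGTTCAATGTCGTA-3'

Forward primer TCGGGTAATTACAC is found on the top strand at positions 1–14.
The reverse primer's reverse complement is TCAATGTCGTA, which matches the template at positions 22–32.
The product is the template from position 1 through 32 (32 bp).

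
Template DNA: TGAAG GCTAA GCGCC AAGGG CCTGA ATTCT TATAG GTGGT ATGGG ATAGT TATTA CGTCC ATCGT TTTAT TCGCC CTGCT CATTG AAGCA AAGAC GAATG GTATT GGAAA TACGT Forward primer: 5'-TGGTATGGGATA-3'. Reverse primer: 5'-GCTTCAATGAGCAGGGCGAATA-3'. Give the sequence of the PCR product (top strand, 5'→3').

5'-TGGTATGGGATAGTTATTACGTCCATCGTTTTATTCGCCCTGCTCATTGAAGC-3'

The forward primer matches the template at positions 37–48.
Taking the reverse complement of GCTTCAATGAGCAGGGCGAATA gives TATTCGCCCTGCTCATTGAAGC, found at positions 68–89 on the template; the primer anneals here to the top strand with its 3' end pointing upstream.
The product is the template from position 37 through 89 (53 bp).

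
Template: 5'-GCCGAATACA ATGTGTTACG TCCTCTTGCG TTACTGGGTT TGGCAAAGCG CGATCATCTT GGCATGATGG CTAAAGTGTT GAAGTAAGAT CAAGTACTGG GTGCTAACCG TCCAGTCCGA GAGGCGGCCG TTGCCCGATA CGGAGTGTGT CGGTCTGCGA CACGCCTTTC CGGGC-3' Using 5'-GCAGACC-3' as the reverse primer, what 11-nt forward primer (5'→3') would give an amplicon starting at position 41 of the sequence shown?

The reverse primer's reverse complement GGTCTGC matches the template at positions 152–158; the product starts at position 41.
The forward primer is identical to the top strand over positions 41–51: TGGCAAAGCGC.

5'-TGGCAAAGCGC-3'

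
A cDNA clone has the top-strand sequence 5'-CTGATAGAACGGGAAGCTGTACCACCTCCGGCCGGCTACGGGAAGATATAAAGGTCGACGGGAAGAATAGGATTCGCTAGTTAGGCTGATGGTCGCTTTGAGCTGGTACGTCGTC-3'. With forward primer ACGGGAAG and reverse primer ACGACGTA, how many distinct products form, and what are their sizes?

The forward primer ACGGGAAG matches the top strand at positions 9–16, 38–45, 58–65.
The reverse primer's reverse complement is TACGTCGT, matching at positions 107–114.
Each forward site pairs with the reverse site to give a product ending at position 114: sizes 106, 77, 57 bp.

Three products: 106 bp, 77 bp, 57 bp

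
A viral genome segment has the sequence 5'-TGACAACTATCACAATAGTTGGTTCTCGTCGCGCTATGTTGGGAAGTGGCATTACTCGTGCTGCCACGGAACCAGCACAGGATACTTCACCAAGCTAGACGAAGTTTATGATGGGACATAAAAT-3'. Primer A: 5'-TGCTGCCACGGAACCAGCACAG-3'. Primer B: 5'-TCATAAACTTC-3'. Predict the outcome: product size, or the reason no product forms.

Yes — a 53 bp product.

Primer A (TGCTGCCACGGAACCAGCACAG) matches the top strand at positions 59–80; it acts as a forward primer.
Primer B's reverse complement is GAAGTTTATGA, matching the top strand at positions 101–111; it acts as a reverse primer.
The 3' ends face each other across positions 59–111, giving a 53 bp product.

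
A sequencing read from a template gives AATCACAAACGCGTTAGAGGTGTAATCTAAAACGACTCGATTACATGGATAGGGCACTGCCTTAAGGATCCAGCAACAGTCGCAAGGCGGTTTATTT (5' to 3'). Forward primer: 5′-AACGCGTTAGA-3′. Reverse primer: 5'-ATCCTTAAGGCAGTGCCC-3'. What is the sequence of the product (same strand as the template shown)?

5'-AACGCGTTAGAGGTGTAATCTAAAACGACTCGATTACATGGATAGGGCACTGCCTTAAGGAT-3'

The forward primer matches the template at positions 8–18.
The reverse primer's reverse complement is GGGCACTGCCTTAAGGAT, which matches the template at positions 52–69.
The product is the template from position 8 through 69 (62 bp).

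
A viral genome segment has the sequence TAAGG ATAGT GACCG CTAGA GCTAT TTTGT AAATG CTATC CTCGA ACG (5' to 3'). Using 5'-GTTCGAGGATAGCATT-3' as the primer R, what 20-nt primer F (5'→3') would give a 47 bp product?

The reverse primer's reverse complement AATGCTATCCTCGAAC matches the template at positions 32–47, so the product ends at position 47.
A 47 bp product then starts at position 47 − 47 + 1 = 1.
The forward primer is identical to the top strand there: TAAGGATAGTGACCGCTAGA.

5'-TAAGGATAGTGACCGCTAGA-3'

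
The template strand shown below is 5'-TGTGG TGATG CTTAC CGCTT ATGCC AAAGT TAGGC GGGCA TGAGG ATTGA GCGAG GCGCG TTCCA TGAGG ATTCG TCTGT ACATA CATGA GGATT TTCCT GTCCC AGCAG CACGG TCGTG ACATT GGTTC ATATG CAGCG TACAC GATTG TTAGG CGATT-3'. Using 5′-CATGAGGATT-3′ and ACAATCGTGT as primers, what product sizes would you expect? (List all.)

113 bp, 88 bp, 66 bp

The forward primer CATGAGGATT matches the top strand at positions 39–48, 64–73, 86–95.
The reverse primer's reverse complement is ACACGATTGT, matching at positions 142–151.
Each forward site pairs with the reverse site to give a product ending at position 151: sizes 113, 88, 66 bp.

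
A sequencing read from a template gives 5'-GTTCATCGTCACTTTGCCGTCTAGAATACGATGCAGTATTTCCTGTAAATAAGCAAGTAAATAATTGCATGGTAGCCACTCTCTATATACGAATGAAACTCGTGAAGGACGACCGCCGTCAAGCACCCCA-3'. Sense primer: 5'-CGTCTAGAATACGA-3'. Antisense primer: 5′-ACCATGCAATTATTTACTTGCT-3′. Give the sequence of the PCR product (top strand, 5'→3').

5'-CGTCTAGAATACGATGCAGTATTTCCTGTAAATAAGCAAGTAAATAATTGCATGGT-3'

The forward primer matches the template at positions 18–31.
Reverse complement of the reverse primer: AGCAAGTAAATAATTGCATGGT. This occurs on the top strand at positions 52–73.
The product is the template from position 18 through 73 (56 bp).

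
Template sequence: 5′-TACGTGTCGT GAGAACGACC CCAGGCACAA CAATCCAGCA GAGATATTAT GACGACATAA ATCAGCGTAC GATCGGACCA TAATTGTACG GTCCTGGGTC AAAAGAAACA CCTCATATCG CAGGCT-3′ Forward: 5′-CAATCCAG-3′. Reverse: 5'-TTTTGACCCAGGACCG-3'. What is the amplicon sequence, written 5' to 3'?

The forward primer matches the template at positions 31–38.
The reverse primer's reverse complement is CGGTCCTGGGTCAAAA, which matches the template at positions 89–104.
The product is the template from position 31 through 104 (74 bp).

5'-CAATCCAGCAGAGATATTATGACGACATAAATCAGCGTACGATCGGACCATAATTGTACGGTCCTGGGTCAAAA-3'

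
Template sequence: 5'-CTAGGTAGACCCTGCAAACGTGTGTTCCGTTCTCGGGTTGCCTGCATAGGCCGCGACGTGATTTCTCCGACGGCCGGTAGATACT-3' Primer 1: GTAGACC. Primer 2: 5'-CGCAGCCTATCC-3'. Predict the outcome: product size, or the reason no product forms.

Primer 2 (CGCAGCCTATCC) does not match the top strand, and its reverse complement GGATAGGCTGCG does not match either.
With no annealing site for primer 2, no amplification occurs.

No product — primer 2 has no binding site in the template.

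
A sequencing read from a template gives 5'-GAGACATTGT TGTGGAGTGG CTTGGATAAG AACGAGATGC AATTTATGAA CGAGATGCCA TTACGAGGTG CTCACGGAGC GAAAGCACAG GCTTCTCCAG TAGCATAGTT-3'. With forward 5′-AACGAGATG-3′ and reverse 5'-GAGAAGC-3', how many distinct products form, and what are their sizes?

The forward primer AACGAGATG matches the top strand at positions 31–39, 49–57.
The reverse primer's reverse complement is GCTTCTC, matching at positions 91–97.
Each forward site pairs with the reverse site to give a product ending at position 97: sizes 67, 49 bp.

Two products: 67 bp, 49 bp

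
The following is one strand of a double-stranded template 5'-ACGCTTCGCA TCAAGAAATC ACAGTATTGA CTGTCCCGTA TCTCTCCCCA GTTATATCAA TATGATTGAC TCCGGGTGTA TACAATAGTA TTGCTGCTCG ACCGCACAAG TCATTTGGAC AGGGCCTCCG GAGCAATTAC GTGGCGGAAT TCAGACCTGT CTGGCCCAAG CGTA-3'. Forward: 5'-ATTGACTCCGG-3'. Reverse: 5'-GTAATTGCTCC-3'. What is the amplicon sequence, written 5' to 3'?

5'-ATTGACTCCGGGTGTATACAATAGTATTGCTGCTCGACCGCACAAGTCATTTGGACAGGGCCTCCGGAGCAATTAC-3'

The forward primer matches the template at positions 65–75.
The reverse primer's reverse complement is GGAGCAATTAC, which matches the template at positions 130–140.
The product is the template from position 65 through 140 (76 bp).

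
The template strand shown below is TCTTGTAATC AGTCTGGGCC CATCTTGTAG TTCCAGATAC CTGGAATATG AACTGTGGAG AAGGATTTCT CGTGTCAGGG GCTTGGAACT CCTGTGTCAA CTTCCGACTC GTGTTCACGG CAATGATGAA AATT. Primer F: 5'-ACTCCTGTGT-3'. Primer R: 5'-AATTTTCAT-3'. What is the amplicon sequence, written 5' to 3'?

Scanning the template, ACTCCTGTGT occurs at positions 88–97; this primer anneals to the bottom strand there with its 3' end pointing downstream.
Reverse complement of the reverse primer: ATGAAAATT. This occurs on the top strand at positions 126–134.
The product is the template from position 88 through 134 (47 bp).

5'-ACTCCTGTGTCAACTTCCGACTCGTGTTCACGGCAATGATGAAAATT-3'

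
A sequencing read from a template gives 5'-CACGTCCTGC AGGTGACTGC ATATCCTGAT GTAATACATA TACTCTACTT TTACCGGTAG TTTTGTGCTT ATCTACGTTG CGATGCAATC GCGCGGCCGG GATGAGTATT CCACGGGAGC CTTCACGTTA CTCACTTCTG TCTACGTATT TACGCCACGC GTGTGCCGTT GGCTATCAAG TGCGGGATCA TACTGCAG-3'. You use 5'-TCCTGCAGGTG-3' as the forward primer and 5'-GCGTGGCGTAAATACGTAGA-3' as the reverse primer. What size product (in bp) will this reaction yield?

Scanning the template, TCCTGCAGGTG occurs at positions 5–15; this primer anneals to the bottom strand there with its 3' end pointing downstream.
The reverse primer's reverse complement is TCTACGTATTTACGCCACGC, which matches the template at positions 141–160.
Amplicon spans positions 5–160: 156 bp.

156 bp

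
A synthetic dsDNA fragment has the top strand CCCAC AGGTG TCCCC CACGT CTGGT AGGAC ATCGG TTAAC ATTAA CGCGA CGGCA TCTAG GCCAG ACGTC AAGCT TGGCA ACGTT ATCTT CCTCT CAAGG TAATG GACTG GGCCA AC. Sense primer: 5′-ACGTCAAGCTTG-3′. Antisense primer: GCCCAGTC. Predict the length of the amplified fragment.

48 bp

The forward primer matches the template at positions 66–77.
Taking the reverse complement of GCCCAGTC gives GACTGGGC, found at positions 106–113 on the template; the primer anneals here to the top strand with its 3' end pointing upstream.
The product runs from position 66 to position 113, so its length is 113 − 66 + 1 = 48 bp.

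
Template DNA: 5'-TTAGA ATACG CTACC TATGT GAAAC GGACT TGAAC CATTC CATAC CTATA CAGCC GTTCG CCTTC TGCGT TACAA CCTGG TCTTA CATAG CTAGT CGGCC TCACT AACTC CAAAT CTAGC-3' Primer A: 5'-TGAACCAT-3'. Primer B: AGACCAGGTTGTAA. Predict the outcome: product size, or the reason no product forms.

Yes — a 53 bp product.

Primer A (TGAACCAT) matches the top strand at positions 31–38; it acts as a forward primer.
Primer B's reverse complement is TTACAACCTGGTCT, matching the top strand at positions 70–83; it acts as a reverse primer.
The 3' ends face each other across positions 31–83, giving a 53 bp product.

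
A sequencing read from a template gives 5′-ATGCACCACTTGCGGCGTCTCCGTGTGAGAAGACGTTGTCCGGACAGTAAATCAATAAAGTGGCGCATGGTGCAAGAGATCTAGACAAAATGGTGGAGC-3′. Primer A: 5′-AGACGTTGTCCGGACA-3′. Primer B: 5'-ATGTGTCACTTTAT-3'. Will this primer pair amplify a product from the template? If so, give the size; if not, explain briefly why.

No product — primer B has no binding site in the template.

Primer B (ATGTGTCACTTTAT) does not match the top strand, and its reverse complement ATAAAGTGACACAT does not match either.
With no annealing site for primer B, no amplification occurs.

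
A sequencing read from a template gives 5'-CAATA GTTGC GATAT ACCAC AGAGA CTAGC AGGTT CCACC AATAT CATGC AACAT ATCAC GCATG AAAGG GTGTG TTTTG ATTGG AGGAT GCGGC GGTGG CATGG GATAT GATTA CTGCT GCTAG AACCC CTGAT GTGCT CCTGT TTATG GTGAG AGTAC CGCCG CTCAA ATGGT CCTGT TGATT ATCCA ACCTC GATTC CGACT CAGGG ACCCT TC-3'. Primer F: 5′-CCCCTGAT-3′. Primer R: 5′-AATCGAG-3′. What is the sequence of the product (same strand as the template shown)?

Scanning the template, CCCCTGAT occurs at positions 128–135; this primer anneals to the bottom strand there with its 3' end pointing downstream.
Taking the reverse complement of AATCGAG gives CTCGATT, found at positions 193–199 on the template; the primer anneals here to the top strand with its 3' end pointing upstream.
The product is the template from position 128 through 199 (72 bp).

5'-CCCCTGATGTGCTCCTGTTTATGGTGAGAGTACCGCCGCTCAAATGGTCCTGTTGATTATCCAACCTCGATT-3'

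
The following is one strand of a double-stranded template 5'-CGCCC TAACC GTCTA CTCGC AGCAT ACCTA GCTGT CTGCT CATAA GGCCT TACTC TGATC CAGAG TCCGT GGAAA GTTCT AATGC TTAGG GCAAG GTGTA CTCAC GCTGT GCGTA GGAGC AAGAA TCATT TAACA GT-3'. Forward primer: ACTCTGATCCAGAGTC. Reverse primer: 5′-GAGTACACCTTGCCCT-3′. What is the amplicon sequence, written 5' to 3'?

5'-ACTCTGATCCAGAGTCCGTGGAAAGTTCTAATGCTTAGGGCAAGGTGTACTC-3'

Scanning the template, ACTCTGATCCAGAGTC occurs at positions 52–67; this primer anneals to the bottom strand there with its 3' end pointing downstream.
Reverse complement of the reverse primer: AGGGCAAGGTGTACTC. This occurs on the top strand at positions 88–103.
The product is the template from position 52 through 103 (52 bp).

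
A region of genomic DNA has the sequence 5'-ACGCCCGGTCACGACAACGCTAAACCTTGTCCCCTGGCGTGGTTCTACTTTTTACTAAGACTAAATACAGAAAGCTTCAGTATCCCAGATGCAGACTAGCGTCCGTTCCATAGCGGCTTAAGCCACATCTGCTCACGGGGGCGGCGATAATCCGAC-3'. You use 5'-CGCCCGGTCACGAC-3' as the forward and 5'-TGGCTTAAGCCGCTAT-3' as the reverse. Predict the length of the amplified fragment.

Forward primer CGCCCGGTCACGAC is found on the top strand at positions 2–15.
Taking the reverse complement of TGGCTTAAGCCGCTAT gives ATAGCGGCTTAAGCCA, found at positions 110–125 on the template; the primer anneals here to the top strand with its 3' end pointing upstream.
Amplicon spans positions 2–125: 124 bp.

124 bp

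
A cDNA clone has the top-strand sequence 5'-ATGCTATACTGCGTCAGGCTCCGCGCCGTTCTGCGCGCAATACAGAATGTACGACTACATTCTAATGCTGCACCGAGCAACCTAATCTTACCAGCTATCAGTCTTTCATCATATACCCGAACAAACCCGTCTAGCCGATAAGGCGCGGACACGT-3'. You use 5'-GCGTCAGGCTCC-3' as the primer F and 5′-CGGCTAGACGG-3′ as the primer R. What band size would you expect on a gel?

127 bp

Scanning the template, GCGTCAGGCTCC occurs at positions 11–22; this primer anneals to the bottom strand there with its 3' end pointing downstream.
Taking the reverse complement of CGGCTAGACGG gives CCGTCTAGCCG, found at positions 127–137 on the template; the primer anneals here to the top strand with its 3' end pointing upstream.
Product length = (reverse-primer end) − (forward-primer start) + 1 = 137 − 11 + 1 = 127 bp.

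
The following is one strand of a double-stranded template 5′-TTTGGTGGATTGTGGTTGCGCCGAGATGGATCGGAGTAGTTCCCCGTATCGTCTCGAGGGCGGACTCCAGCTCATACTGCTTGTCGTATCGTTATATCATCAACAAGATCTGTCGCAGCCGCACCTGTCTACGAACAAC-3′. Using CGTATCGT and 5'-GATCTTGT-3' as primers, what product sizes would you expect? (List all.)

66 bp, 26 bp

The forward primer CGTATCGT matches the top strand at positions 45–52, 85–92.
The reverse primer's reverse complement is ACAAGATC, matching at positions 103–110.
Each forward site pairs with the reverse site to give a product ending at position 110: sizes 66, 26 bp.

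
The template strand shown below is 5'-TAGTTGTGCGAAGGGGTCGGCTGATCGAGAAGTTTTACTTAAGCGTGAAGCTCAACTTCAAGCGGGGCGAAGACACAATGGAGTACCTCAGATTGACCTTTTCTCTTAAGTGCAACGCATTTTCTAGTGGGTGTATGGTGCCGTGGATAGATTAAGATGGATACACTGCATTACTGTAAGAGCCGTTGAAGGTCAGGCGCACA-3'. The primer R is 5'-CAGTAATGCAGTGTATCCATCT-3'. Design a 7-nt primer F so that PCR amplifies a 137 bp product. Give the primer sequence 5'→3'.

The reverse primer's reverse complement AGATGGATACACTGCATTACTG matches the template at positions 155–176, so the product ends at position 176.
A 137 bp product then starts at position 176 − 137 + 1 = 40.
The forward primer is identical to the top strand there: TAAGCGT.

5'-TAAGCGT-3'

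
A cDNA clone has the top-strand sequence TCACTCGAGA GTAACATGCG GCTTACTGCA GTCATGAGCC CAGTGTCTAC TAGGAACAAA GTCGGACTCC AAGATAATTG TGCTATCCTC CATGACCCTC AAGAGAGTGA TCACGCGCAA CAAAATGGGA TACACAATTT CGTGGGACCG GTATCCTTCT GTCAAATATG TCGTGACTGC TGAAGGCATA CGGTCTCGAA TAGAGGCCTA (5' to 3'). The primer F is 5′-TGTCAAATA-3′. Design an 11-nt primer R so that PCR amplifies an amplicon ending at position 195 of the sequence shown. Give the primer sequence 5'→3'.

5'-GACCGTATGCC-3'

The forward primer binds at positions 160–168; the product's 3' end on the top strand is position 195.
The reverse primer anneals to the top strand over positions 185–195, i.e. to GGCATACGGTC.
Its sequence written 5'→3' is the reverse complement: GACCGTATGCC.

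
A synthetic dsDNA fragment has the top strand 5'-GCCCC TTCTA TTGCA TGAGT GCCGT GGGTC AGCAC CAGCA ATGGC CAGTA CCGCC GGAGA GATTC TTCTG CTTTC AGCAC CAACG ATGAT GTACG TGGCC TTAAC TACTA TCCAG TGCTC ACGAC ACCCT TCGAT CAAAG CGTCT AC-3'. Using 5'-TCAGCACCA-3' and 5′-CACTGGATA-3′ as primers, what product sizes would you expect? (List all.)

The forward primer TCAGCACCA matches the top strand at positions 29–37, 74–82.
The reverse primer's reverse complement is TATCCAGTG, matching at positions 109–117.
Each forward site pairs with the reverse site to give a product ending at position 117: sizes 89, 44 bp.

89 bp, 44 bp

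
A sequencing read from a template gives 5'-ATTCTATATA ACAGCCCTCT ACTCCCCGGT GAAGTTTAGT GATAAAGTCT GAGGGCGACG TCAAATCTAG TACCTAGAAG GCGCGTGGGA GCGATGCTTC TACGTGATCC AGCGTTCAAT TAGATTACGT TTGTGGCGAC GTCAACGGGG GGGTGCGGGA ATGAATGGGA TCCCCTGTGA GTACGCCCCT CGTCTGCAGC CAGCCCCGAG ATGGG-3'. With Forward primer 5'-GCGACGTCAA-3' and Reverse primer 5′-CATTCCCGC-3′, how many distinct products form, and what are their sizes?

The forward primer GCGACGTCAA matches the top strand at positions 55–64, 136–145.
The reverse primer's reverse complement is GCGGGAATG, matching at positions 155–163.
Each forward site pairs with the reverse site to give a product ending at position 163: sizes 109, 28 bp.

Two products: 109 bp, 28 bp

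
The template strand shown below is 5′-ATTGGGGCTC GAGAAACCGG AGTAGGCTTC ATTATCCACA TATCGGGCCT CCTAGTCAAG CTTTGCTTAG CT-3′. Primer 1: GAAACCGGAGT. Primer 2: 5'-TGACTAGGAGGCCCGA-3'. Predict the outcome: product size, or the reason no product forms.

Yes — a 46 bp product.

Primer 1 (GAAACCGGAGT) matches the top strand at positions 13–23; it acts as a forward primer.
Primer 2's reverse complement is TCGGGCCTCCTAGTCA, matching the top strand at positions 43–58; it acts as a reverse primer.
The 3' ends face each other across positions 13–58, giving a 46 bp product.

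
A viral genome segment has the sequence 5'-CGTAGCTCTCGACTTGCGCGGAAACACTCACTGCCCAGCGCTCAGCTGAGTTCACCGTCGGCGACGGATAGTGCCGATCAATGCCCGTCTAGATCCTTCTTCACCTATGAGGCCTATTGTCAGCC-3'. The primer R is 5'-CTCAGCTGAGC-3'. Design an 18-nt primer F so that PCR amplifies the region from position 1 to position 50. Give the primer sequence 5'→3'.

5'-CGTAGCTCTCGACTTGCG-3'

The reverse primer's reverse complement GCTCAGCTGAG matches the template at positions 40–50; the product starts at position 1.
The forward primer is identical to the top strand over positions 1–18: CGTAGCTCTCGACTTGCG.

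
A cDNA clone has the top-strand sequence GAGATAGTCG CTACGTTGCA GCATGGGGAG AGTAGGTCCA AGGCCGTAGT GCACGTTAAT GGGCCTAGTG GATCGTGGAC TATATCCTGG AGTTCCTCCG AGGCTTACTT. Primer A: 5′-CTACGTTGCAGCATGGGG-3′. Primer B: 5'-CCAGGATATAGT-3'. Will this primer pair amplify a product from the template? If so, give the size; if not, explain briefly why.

Yes — an 80 bp product.

Primer A (CTACGTTGCAGCATGGGG) matches the top strand at positions 11–28; it acts as a forward primer.
Primer B's reverse complement is ACTATATCCTGG, matching the top strand at positions 79–90; it acts as a reverse primer.
The 3' ends face each other across positions 11–90, giving an 80 bp product.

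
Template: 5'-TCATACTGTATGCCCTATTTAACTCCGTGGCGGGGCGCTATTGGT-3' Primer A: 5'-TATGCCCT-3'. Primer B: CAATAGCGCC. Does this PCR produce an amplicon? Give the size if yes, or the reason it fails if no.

Yes — a 35 bp product.

Primer A (TATGCCCT) matches the top strand at positions 9–16; it acts as a forward primer.
Primer B's reverse complement is GGCGCTATTG, matching the top strand at positions 34–43; it acts as a reverse primer.
The 3' ends face each other across positions 9–43, giving a 35 bp product.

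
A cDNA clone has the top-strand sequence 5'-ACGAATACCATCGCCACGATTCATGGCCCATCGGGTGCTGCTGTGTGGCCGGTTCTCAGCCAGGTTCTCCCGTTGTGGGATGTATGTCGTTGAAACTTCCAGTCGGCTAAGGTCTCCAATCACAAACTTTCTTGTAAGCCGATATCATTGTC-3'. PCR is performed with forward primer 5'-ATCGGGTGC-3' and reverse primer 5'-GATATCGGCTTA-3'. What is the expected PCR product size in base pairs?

Scanning the template, ATCGGGTGC occurs at positions 30–38; this primer anneals to the bottom strand there with its 3' end pointing downstream.
Taking the reverse complement of GATATCGGCTTA gives TAAGCCGATATC, found at positions 135–146 on the template; the primer anneals here to the top strand with its 3' end pointing upstream.
Product length = (reverse-primer end) − (forward-primer start) + 1 = 146 − 30 + 1 = 117 bp.

117 bp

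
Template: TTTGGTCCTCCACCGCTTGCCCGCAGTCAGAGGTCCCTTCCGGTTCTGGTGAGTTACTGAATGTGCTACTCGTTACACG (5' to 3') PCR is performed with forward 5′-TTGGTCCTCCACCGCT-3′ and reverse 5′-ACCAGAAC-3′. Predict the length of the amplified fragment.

Scanning the template, TTGGTCCTCCACCGCT occurs at positions 2–17; this primer anneals to the bottom strand there with its 3' end pointing downstream.
Reverse complement of the reverse primer: GTTCTGGT. This occurs on the top strand at positions 43–50.
Amplicon spans positions 2–50: 49 bp.

49 bp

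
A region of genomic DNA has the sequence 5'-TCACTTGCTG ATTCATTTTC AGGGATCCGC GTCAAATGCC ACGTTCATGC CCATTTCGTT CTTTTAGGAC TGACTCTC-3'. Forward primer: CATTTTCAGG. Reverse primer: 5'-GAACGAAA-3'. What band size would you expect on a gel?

Scanning the template, CATTTTCAGG occurs at positions 14–23; this primer anneals to the bottom strand there with its 3' end pointing downstream.
Taking the reverse complement of GAACGAAA gives TTTCGTTC, found at positions 54–61 on the template; the primer anneals here to the top strand with its 3' end pointing upstream.
Product length = (reverse-primer end) − (forward-primer start) + 1 = 61 − 14 + 1 = 48 bp.

48 bp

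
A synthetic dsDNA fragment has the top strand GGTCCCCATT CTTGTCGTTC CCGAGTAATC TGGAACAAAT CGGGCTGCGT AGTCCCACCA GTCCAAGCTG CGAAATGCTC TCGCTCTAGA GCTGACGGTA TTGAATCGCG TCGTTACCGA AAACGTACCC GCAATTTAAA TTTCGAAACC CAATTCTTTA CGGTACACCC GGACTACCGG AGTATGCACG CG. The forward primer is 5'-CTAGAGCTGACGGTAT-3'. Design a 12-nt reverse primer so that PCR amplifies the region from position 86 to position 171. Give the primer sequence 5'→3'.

The product's 3' end on the top strand is position 171.
The reverse primer anneals to the top strand over positions 160–171, i.e. to ACGGTACACCCG.
Its sequence written 5'→3' is the reverse complement: CGGGTGTACCGT.

5'-CGGGTGTACCGT-3'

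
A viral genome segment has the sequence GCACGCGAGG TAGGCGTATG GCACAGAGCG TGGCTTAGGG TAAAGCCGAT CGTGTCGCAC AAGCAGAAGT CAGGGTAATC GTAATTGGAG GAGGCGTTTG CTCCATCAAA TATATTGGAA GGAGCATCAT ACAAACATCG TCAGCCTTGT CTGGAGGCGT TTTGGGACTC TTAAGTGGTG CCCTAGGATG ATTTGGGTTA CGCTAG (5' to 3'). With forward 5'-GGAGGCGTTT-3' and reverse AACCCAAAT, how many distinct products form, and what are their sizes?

The forward primer GGAGGCGTTT matches the top strand at positions 90–99, 153–162.
The reverse primer's reverse complement is ATTTGGGTT, matching at positions 191–199.
Each forward site pairs with the reverse site to give a product ending at position 199: sizes 110, 47 bp.

Two products: 110 bp, 47 bp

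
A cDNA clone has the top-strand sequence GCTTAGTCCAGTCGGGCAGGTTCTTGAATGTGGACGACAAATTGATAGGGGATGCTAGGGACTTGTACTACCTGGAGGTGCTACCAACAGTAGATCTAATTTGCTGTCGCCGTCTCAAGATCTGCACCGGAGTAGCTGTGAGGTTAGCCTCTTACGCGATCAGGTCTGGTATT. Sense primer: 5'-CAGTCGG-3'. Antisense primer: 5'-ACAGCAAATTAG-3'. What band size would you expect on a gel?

99 bp

Forward primer CAGTCGG is found on the top strand at positions 9–15.
Taking the reverse complement of ACAGCAAATTAG gives CTAATTTGCTGT, found at positions 96–107 on the template; the primer anneals here to the top strand with its 3' end pointing upstream.
Amplicon spans positions 9–107: 99 bp.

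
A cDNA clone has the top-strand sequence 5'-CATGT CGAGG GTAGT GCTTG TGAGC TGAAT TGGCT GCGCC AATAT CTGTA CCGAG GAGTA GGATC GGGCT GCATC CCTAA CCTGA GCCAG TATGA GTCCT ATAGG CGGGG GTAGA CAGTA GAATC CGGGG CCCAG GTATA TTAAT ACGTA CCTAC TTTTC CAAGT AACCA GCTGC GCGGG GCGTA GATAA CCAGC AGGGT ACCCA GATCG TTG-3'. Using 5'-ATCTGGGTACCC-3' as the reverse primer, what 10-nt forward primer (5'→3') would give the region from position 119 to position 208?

5'-TAGAATCCGG-3'

The reverse primer's reverse complement GGGTACCCAGAT matches the template at positions 197–208; the product starts at position 119.
The forward primer is identical to the top strand over positions 119–128: TAGAATCCGG.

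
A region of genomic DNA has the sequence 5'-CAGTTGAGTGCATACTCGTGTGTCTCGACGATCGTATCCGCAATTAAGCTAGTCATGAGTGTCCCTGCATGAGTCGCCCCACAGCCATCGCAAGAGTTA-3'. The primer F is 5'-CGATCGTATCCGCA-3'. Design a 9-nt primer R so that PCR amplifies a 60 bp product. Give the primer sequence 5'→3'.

The forward primer binds at positions 29–42, so a 60 bp product ends at position 29 + 60 − 1 = 88.
The reverse primer anneals to the top strand over positions 80–88, i.e. to CACAGCCAT.
Its sequence written 5'→3' is the reverse complement: ATGGCTGTG.

5'-ATGGCTGTG-3'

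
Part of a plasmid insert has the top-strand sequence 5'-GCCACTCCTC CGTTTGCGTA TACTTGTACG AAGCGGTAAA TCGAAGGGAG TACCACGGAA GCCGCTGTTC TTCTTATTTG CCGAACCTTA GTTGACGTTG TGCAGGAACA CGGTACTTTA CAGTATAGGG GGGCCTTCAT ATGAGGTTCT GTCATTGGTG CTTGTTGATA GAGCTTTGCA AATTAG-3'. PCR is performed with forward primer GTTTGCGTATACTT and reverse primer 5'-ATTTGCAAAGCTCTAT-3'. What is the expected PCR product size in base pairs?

172 bp

The forward primer matches the template at positions 12–25.
Taking the reverse complement of ATTTGCAAAGCTCTAT gives ATAGAGCTTTGCAAAT, found at positions 168–183 on the template; the primer anneals here to the top strand with its 3' end pointing upstream.
Amplicon spans positions 12–183: 172 bp.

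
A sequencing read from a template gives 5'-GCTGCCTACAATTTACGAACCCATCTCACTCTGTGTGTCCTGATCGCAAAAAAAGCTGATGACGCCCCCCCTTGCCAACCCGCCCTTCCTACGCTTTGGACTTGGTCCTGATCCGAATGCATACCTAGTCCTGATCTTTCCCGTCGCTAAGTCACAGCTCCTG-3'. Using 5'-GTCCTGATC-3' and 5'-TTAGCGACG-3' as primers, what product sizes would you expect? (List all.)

The forward primer GTCCTGATC matches the top strand at positions 37–45, 105–113, 128–136.
The reverse primer's reverse complement is CGTCGCTAA, matching at positions 142–150.
Each forward site pairs with the reverse site to give a product ending at position 150: sizes 114, 46, 23 bp.

114 bp, 46 bp, 23 bp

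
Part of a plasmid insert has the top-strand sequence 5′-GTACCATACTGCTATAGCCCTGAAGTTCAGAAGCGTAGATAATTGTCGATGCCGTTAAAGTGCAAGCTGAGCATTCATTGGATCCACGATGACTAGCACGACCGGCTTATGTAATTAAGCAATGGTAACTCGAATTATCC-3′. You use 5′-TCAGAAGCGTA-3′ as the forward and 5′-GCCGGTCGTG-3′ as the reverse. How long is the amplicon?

The forward primer matches the template at positions 27–37.
The reverse primer's reverse complement is CACGACCGGC, which matches the template at positions 97–106.
The product runs from position 27 to position 106, so its length is 106 − 27 + 1 = 80 bp.

80 bp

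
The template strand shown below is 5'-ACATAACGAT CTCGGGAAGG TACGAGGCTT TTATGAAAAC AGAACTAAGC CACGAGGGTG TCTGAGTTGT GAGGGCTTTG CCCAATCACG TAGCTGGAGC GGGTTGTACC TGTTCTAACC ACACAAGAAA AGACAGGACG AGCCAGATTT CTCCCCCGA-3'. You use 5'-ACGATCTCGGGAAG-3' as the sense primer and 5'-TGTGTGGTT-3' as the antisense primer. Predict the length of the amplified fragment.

120 bp

Forward primer ACGATCTCGGGAAG is found on the top strand at positions 6–19.
The reverse primer's reverse complement is AACCACACA, which matches the template at positions 117–125.
Amplicon spans positions 6–125: 120 bp.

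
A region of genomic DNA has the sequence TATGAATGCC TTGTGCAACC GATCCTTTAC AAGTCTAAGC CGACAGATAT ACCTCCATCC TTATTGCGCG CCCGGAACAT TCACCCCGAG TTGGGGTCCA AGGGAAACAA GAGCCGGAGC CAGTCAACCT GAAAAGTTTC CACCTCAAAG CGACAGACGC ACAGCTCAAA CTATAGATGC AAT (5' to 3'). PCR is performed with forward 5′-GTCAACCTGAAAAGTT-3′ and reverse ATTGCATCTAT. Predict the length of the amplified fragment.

Forward primer GTCAACCTGAAAAGTT is found on the top strand at positions 123–138.
Taking the reverse complement of ATTGCATCTAT gives ATAGATGCAAT, found at positions 173–183 on the template; the primer anneals here to the top strand with its 3' end pointing upstream.
Product length = (reverse-primer end) − (forward-primer start) + 1 = 183 − 123 + 1 = 61 bp.

61 bp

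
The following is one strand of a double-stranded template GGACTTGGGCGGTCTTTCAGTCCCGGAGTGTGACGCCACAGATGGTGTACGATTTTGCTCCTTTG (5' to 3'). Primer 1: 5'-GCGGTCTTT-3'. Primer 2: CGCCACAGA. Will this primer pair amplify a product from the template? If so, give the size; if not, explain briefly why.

No product — both primers anneal to the same strand and extend in the same direction.

Primer 1 (GCGGTCTTT) matches the top strand at positions 9–17 (3' end points downstream).
Primer 2 (CGCCACAGA) also matches the top strand directly, at positions 34–42 — its reverse complement TCTGTGGCG is not present.
Both primers anneal to the bottom strand with 3' ends pointing the same way, so neither can prime synthesis back toward the other.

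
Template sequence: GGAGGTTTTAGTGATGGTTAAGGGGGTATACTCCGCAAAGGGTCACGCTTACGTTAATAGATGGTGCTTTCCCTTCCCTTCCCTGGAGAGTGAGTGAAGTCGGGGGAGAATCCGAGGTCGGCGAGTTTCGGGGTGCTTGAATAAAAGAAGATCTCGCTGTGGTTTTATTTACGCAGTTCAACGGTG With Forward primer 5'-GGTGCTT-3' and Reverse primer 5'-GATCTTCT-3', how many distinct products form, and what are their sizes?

Two products: 91 bp, 22 bp

The forward primer GGTGCTT matches the top strand at positions 63–69, 132–138.
The reverse primer's reverse complement is AGAAGATC, matching at positions 146–153.
Each forward site pairs with the reverse site to give a product ending at position 153: sizes 91, 22 bp.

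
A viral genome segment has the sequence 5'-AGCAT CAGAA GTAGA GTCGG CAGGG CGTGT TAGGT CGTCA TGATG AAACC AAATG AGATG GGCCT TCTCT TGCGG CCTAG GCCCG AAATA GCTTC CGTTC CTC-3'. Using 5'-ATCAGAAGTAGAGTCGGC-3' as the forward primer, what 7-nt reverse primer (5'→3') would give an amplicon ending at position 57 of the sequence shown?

5'-CTCATTT-3'

The forward primer binds at positions 4–21; the product's 3' end on the top strand is position 57.
The reverse primer anneals to the top strand over positions 51–57, i.e. to AAATGAG.
Its sequence written 5'→3' is the reverse complement: CTCATTT.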